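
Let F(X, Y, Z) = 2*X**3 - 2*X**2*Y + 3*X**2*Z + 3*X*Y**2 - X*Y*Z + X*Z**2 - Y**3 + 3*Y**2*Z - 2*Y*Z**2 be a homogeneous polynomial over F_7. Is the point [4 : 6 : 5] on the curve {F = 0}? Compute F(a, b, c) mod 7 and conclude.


F(4,6,5) ≡ 3 (mod 7); P is NOT on the curve.

Evaluate F(4, 6, 5) term-by-term (mod 7).
  2*X**3 ↦ 2·64·1·1 = 128
  -2*X**2*Y ↦ -2·16·6·1 = -192
  3*X**2*Z ↦ 3·16·1·5 = 240
  3*X*Y**2 ↦ 3·4·36·1 = 432
  -X*Y*Z ↦ -1·4·6·5 = -120
  X*Z**2 ↦ 1·4·1·25 = 100
  -Y**3 ↦ -1·1·216·1 = -216
  3*Y**2*Z ↦ 3·1·36·5 = 540
  -2*Y*Z**2 ↦ -2·1·6·25 = -300
Sum: F(4, 6, 5) = (128) + (-192) + (240) + (432) + (-120) + (100) + (-216) + (540) + (-300) = 612.
Reducing mod 7: 612 ≡ 3 (mod 7).
Since F(a, b, c) ≡ 3 ≠ 0 (mod 7), P does NOT lie on the curve.


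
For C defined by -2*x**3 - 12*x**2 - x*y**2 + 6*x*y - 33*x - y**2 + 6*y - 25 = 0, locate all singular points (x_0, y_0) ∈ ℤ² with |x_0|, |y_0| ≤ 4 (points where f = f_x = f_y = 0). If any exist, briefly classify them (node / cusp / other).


Singular points: {(-2, 3)}; classification: cusp.

Compute partial derivatives:
  f_x = -6*x**2 - 24*x - y**2 + 6*y - 33.
  f_y = -2*x*y + 6*x - 2*y + 6.
Scan x_0 ∈ {−4, ..., 4}. For each x_0, f_y(x_0, y) is a polynomial in y; find its integer roots y ∈ {−4, ..., 4}, then test f_x and f at those candidates.
  x = -4: f_y(-4, y) = 6*y - 18; vanishes at y ∈ {3}. (-4, 3): f_x = -24 ≠ 0.
  x = -3: f_y(-3, y) = 4*y - 12; vanishes at y ∈ {3}. (-3, 3): f_x = -6 ≠ 0.
  x = -2: f_y(-2, y) = 2*y - 6; vanishes at y ∈ {3}. (-2, 3): f_x = 0, f = 0 — SINGULAR.
  x = -1: f_y(-1, y) = 0; vanishes at y ∈ {-4, -3, -2, -1, 0, 1, 2, 3, 4}. (-1, -4): f_x = -55 ≠ 0; (-1, -3): f_x = -42 ≠ 0; (-1, -2): f_x = -31 ≠ 0; (-1, -1): f_x = -22 ≠ 0; (-1, 0): f_x = -15 ≠ 0; (-1, 1): f_x = -10 ≠ 0; (-1, 2): f_x = -7 ≠ 0; (-1, 3): f_x = -6 ≠ 0; (-1, 4): f_x = -7 ≠ 0.
  x = 0: f_y(0, y) = 6 - 2*y; vanishes at y ∈ {3}. (0, 3): f_x = -24 ≠ 0.
  x = 1: f_y(1, y) = 12 - 4*y; vanishes at y ∈ {3}. (1, 3): f_x = -54 ≠ 0.
  x = 2: f_y(2, y) = 18 - 6*y; vanishes at y ∈ {3}. (2, 3): f_x = -96 ≠ 0.
  x = 3: f_y(3, y) = 24 - 8*y; vanishes at y ∈ {3}. (3, 3): f_x = -150 ≠ 0.
  x = 4: f_y(4, y) = 30 - 10*y; vanishes at y ∈ {3}. (4, 3): f_x = -216 ≠ 0.
Only singular point on the grid: (-2, 3).
Classify: substitute x = -2 + u, y = 3 + v and expand: f = -2*u**3 - u*v**2 + v**2.
No constant or linear terms (consistent with a singular point). Quadratic part: v**2. Cubic part: -2*u**3 - u*v**2.
The quadratic part v**2 is a perfect square, so there is a single (double) tangent line v = 0, i.e. y = 3. Restricting the cubic part to that line (v = 0) leaves -2*u**3 ≠ 0, so f is not divisible by v and the branch is v² ≈ 2*u**3 to lowest order — this is a cusp.
Classification: cusp.


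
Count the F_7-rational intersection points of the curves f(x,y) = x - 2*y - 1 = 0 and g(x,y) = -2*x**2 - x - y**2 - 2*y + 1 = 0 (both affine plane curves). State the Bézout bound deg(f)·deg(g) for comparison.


Common zeros: {(0, 3), (4, 5)}; count = 2; Bézout bound = 2.

deg(f) = 1, deg(g) = 2, so Bézout bound = 2.
Scan x ∈ F_7. For each x, list the y ∈ F_7 with f(x, y) ≡ 0 and those with g(x, y) ≡ 0 (mod 7); the common zeros in that column are the intersection.
  x = 0: f ≡ 0 at y ∈ {3}; g ≡ 0 at y ∈ {2, 3}; common: {3}.
  x = 1: f ≡ 0 at y ∈ {0}; g ≡ 0 at y ∈ ∅; common: ∅.
  x = 2: f ≡ 0 at y ∈ {4}; g ≡ 0 at y ∈ ∅; common: ∅.
  x = 3: f ≡ 0 at y ∈ {1}; g ≡ 0 at y ∈ {2, 3}; common: ∅.
  x = 4: f ≡ 0 at y ∈ {5}; g ≡ 0 at y ∈ {0, 5}; common: {5}.
  x = 5: f ≡ 0 at y ∈ {2}; g ≡ 0 at y ∈ ∅; common: ∅.
  x = 6: f ≡ 0 at y ∈ {6}; g ≡ 0 at y ∈ {0, 5}; common: ∅.
Collecting: common zeros = {(0, 3), (4, 5)}, so the count is 2.
Comparison with the Bézout bound: 2 ≤ 2 = deg(f)·deg(g), as expected for curves with no common component (the bound is attained).


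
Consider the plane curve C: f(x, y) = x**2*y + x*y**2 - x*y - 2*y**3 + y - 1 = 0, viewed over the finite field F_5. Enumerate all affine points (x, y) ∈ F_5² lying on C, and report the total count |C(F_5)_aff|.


Affine F_5-points: {(0, 2), (0, 4), (2, 4), (4, 2), (4, 3)}; count = 5.

For each of the 25 pairs (x, y) ∈ F_5², evaluate f(x, y) mod 5. Record the zeros.
  x = 0: [0↦4, 1↦3, 2↦0, 3↦3, 4↦0]  zeros at y ∈ {2, 4}
  x = 1: [0↦4, 1↦4, 2↦4, 3↦2, 4↦1]  zeros at y ∈ ∅
  x = 2: [0↦4, 1↦2, 2↦2, 3↦2, 4↦0]  zeros at y ∈ {4}
  x = 3: [0↦4, 1↦2, 2↦4, 3↦3, 4↦2]  zeros at y ∈ ∅
  x = 4: [0↦4, 1↦4, 2↦0, 3↦0, 4↦2]  zeros at y ∈ {2, 3}
Collecting zeros: affine points = {(0, 2), (0, 4), (2, 4), (4, 2), (4, 3)}.
Total count |C(F_5)_aff| = 5.


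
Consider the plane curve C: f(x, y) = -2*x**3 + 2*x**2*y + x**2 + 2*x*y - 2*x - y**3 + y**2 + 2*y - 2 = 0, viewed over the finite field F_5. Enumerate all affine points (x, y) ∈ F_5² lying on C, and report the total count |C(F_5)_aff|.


Affine F_5-points: {(0, 1), (1, 0), (1, 3), (2, 4), (3, 2), (4, 1)}; count = 6.

For each of the 25 pairs (x, y) ∈ F_5², evaluate f(x, y) mod 5. Record the zeros.
  x = 0: [0↦3, 1↦0, 2↦3, 3↦1, 4↦3]  zeros at y ∈ {1}
  x = 1: [0↦0, 1↦1, 2↦3, 3↦0, 4↦1]  zeros at y ∈ {0, 3}
  x = 2: [0↦2, 1↦1, 2↦1, 3↦1, 4↦0]  zeros at y ∈ {4}
  x = 3: [0↦2, 1↦3, 2↦0, 3↦2, 4↦3]  zeros at y ∈ {2}
  x = 4: [0↦3, 1↦0, 2↦3, 3↦1, 4↦3]  zeros at y ∈ {1}
Collecting zeros: affine points = {(0, 1), (1, 0), (1, 3), (2, 4), (3, 2), (4, 1)}.
Total count |C(F_5)_aff| = 6.


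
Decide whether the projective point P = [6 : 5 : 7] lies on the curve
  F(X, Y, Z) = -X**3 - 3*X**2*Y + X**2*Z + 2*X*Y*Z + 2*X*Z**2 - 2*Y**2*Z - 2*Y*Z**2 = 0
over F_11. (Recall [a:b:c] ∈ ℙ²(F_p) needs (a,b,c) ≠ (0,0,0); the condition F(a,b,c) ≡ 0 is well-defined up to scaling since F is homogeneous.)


F(6,5,7) ≡ 5 (mod 11); P is NOT on the curve.

Evaluate F(6, 5, 7) term-by-term (mod 11).
  -X**3 ↦ -1·216·1·1 = -216
  -3*X**2*Y ↦ -3·36·5·1 = -540
  X**2*Z ↦ 1·36·1·7 = 252
  2*X*Y*Z ↦ 2·6·5·7 = 420
  2*X*Z**2 ↦ 2·6·1·49 = 588
  -2*Y**2*Z ↦ -2·1·25·7 = -350
  -2*Y*Z**2 ↦ -2·1·5·49 = -490
Sum: F(6, 5, 7) = (-216) + (-540) + (252) + (420) + (588) + (-350) + (-490) = -336.
Reducing mod 11: -336 ≡ 5 (mod 11).
Since F(a, b, c) ≡ 5 ≠ 0 (mod 11), P does NOT lie on the curve.


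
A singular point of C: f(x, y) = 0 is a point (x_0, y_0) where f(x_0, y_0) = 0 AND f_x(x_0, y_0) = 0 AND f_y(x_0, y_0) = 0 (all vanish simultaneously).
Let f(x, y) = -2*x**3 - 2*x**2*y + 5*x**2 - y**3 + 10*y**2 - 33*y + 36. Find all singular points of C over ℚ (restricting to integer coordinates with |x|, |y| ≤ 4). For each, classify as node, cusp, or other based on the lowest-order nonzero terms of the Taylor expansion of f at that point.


Singular points: {(0, 3)}; classification: node.

Compute partial derivatives:
  f_x = -6*x**2 - 4*x*y + 10*x.
  f_y = -2*x**2 - 3*y**2 + 20*y - 33.
Scan x_0 ∈ {−4, ..., 4}. For each x_0, f_y(x_0, y) is a polynomial in y; find its integer roots y ∈ {−4, ..., 4}, then test f_x and f at those candidates.
  x = -4: f_y(-4, y) = -3*y**2 + 20*y - 65; no integer root y with |y| ≤ 4.
  x = -3: f_y(-3, y) = -3*y**2 + 20*y - 51; no integer root y with |y| ≤ 4.
  x = -2: f_y(-2, y) = -3*y**2 + 20*y - 41; no integer root y with |y| ≤ 4.
  x = -1: f_y(-1, y) = -3*y**2 + 20*y - 35; no integer root y with |y| ≤ 4.
  x = 0: f_y(0, y) = -3*y**2 + 20*y - 33; vanishes at y ∈ {3}. (0, 3): f_x = 0, f = 0 — SINGULAR.
  x = 1: f_y(1, y) = -3*y**2 + 20*y - 35; no integer root y with |y| ≤ 4.
  x = 2: f_y(2, y) = -3*y**2 + 20*y - 41; no integer root y with |y| ≤ 4.
  x = 3: f_y(3, y) = -3*y**2 + 20*y - 51; no integer root y with |y| ≤ 4.
  x = 4: f_y(4, y) = -3*y**2 + 20*y - 65; no integer root y with |y| ≤ 4.
Only singular point on the grid: (0, 3).
Classify: substitute x = 0 + u, y = 3 + v and expand: f = -2*u**3 - 2*u**2*v - u**2 - v**3 + v**2.
No constant or linear terms (consistent with a singular point). Quadratic part: -u**2 + v**2. Cubic part: -2*u**3 - 2*u**2*v - v**3.
The quadratic part v**2 - u**2 = (v − u)(v + u) splits into two distinct linear factors, so there are two distinct tangent lines y − 3 = ±(x − 0) — this is a node (ordinary double point).
Classification: node.


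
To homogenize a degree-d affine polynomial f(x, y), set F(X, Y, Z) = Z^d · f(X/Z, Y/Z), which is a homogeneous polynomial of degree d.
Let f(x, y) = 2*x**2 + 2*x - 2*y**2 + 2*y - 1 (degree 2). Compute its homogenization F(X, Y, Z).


F(X, Y, Z) = 2*X**2 + 2*X*Z - 2*Y**2 + 2*Y*Z - Z**2

deg(f) = 2.
Substitute x = X/Z, y = Y/Z into f, then multiply by Z^2.
  monomial 2·x^2·y^0 ↦ 2·X^2·Y^0·Z^0.
  monomial 2·x^1·y^0 ↦ 2·X^1·Y^0·Z^1.
  monomial -2·x^0·y^2 ↦ -2·X^0·Y^2·Z^0.
  monomial 2·x^0·y^1 ↦ 2·X^0·Y^1·Z^1.
  monomial -1·x^0·y^0 ↦ -1·X^0·Y^0·Z^2.
Collecting: F(X, Y, Z) = 2*X**2 + 2*X*Z - 2*Y**2 + 2*Y*Z - Z**2.


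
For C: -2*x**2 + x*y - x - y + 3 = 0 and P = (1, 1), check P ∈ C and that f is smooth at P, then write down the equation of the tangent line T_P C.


Tangent line at P: 4 - 4*x = 0.

Step 1: f(1, 1) = 0, so P lies on C.
Step 2: partial derivatives
  f_x(x, y) = -4*x + y - 1, f_y(x, y) = x - 1.
  f_x(P) = -4, f_y(P) = 0 (gradient nonzero, so P is smooth).
Step 3: tangent line at P: -4·(x − 1) + 0·(y − 1) = 0.
Expanding: 4 - 4*x = 0.


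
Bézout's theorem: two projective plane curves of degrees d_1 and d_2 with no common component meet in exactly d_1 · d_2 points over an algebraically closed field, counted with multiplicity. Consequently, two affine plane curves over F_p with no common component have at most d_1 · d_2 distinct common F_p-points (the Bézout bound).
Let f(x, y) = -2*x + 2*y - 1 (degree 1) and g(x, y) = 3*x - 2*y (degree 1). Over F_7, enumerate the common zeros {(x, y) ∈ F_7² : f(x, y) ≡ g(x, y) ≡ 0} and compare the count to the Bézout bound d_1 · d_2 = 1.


Common zeros: {(1, 5)}; count = 1; Bézout bound = 1.

deg(f) = 1, deg(g) = 1, so Bézout bound = 1.
Scan x ∈ F_7. For each x, list the y ∈ F_7 with f(x, y) ≡ 0 and those with g(x, y) ≡ 0 (mod 7); the common zeros in that column are the intersection.
  x = 0: f ≡ 0 at y ∈ {4}; g ≡ 0 at y ∈ {0}; common: ∅.
  x = 1: f ≡ 0 at y ∈ {5}; g ≡ 0 at y ∈ {5}; common: {5}.
  x = 2: f ≡ 0 at y ∈ {6}; g ≡ 0 at y ∈ {3}; common: ∅.
  x = 3: f ≡ 0 at y ∈ {0}; g ≡ 0 at y ∈ {1}; common: ∅.
  x = 4: f ≡ 0 at y ∈ {1}; g ≡ 0 at y ∈ {6}; common: ∅.
  x = 5: f ≡ 0 at y ∈ {2}; g ≡ 0 at y ∈ {4}; common: ∅.
  x = 6: f ≡ 0 at y ∈ {3}; g ≡ 0 at y ∈ {2}; common: ∅.
Collecting: common zeros = {(1, 5)}, so the count is 1.
Comparison with the Bézout bound: 1 ≤ 1 = deg(f)·deg(g), as expected for curves with no common component (the bound is attained).


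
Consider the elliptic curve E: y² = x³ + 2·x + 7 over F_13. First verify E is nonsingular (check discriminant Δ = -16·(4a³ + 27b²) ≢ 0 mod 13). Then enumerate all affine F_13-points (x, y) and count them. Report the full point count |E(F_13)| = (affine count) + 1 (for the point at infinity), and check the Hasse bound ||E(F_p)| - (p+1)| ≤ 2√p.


Affine points = {(1, 6), (1, 7), (3, 1), (3, 12), (4, 1), (4, 12), (5, 5), (5, 8), (6, 1), (6, 12), (7, 0), (9, 0), (10, 0), (12, 2), (12, 11)}; affine count = 15; |E(F_13)| = 16.

Discriminant check: Δ ∝ 4a³ + 27b² = 4·2³ + 27·7² = 4·8 + 27·49 ≡ 3 (mod 13). Nonzero ⇒ E is nonsingular.
For each x ∈ F_13, compute rhs = x³ + 2·x + 7 mod 13, then count y ∈ F_13 with y² ≡ rhs.
  x = 0: rhs = 7, matching y values: none (0 points).
  x = 1: rhs = 10, matching y values: 6, 7 (2 points).
  x = 2: rhs = 6, matching y values: none (0 points).
  x = 3: rhs = 1, matching y values: 1, 12 (2 points).
  x = 4: rhs = 1, matching y values: 1, 12 (2 points).
  x = 5: rhs = 12, matching y values: 5, 8 (2 points).
  x = 6: rhs = 1, matching y values: 1, 12 (2 points).
  x = 7: rhs = 0, matching y values: 0 (1 points).
  x = 8: rhs = 2, matching y values: none (0 points).
  x = 9: rhs = 0, matching y values: 0 (1 points).
  x = 10: rhs = 0, matching y values: 0 (1 points).
  x = 11: rhs = 8, matching y values: none (0 points).
  x = 12: rhs = 4, matching y values: 2, 11 (2 points).
Total affine count: 15.
Full point count |E(F_13)| = 15 + 1 = 16.
Hasse bound: |16 − (13+1)| = |2| = 2 ≤ 2√13 ≈ 7.2111 ✓.


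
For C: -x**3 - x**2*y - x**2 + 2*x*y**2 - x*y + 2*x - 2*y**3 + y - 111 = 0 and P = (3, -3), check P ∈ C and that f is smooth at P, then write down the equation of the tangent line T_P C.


Tangent line at P: 8*x - 101*y - 327 = 0.

Step 1: f(3, -3) = 0, so P lies on C.
Step 2: partial derivatives
  f_x(x, y) = -3*x**2 - 2*x*y - 2*x + 2*y**2 - y + 2, f_y(x, y) = -x**2 + 4*x*y - x - 6*y**2 + 1.
  f_x(P) = 8, f_y(P) = -101 (gradient nonzero, so P is smooth).
Step 3: tangent line at P: 8·(x − 3) + -101·(y − -3) = 0.
Expanding: 8*x - 101*y - 327 = 0.


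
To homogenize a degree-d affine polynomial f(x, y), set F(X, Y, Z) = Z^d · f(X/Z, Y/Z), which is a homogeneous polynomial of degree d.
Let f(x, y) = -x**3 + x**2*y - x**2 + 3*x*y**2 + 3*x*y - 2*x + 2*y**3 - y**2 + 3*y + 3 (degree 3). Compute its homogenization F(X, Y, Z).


F(X, Y, Z) = -X**3 + X**2*Y - X**2*Z + 3*X*Y**2 + 3*X*Y*Z - 2*X*Z**2 + 2*Y**3 - Y**2*Z + 3*Y*Z**2 + 3*Z**3

deg(f) = 3.
Substitute x = X/Z, y = Y/Z into f, then multiply by Z^3.
  monomial -1·x^3·y^0 ↦ -1·X^3·Y^0·Z^0.
  monomial 1·x^2·y^1 ↦ 1·X^2·Y^1·Z^0.
  monomial -1·x^2·y^0 ↦ -1·X^2·Y^0·Z^1.
  monomial 3·x^1·y^2 ↦ 3·X^1·Y^2·Z^0.
  monomial 3·x^1·y^1 ↦ 3·X^1·Y^1·Z^1.
  monomial -2·x^1·y^0 ↦ -2·X^1·Y^0·Z^2.
  monomial 2·x^0·y^3 ↦ 2·X^0·Y^3·Z^0.
  monomial -1·x^0·y^2 ↦ -1·X^0·Y^2·Z^1.
  monomial 3·x^0·y^1 ↦ 3·X^0·Y^1·Z^2.
  monomial 3·x^0·y^0 ↦ 3·X^0·Y^0·Z^3.
Collecting: F(X, Y, Z) = -X**3 + X**2*Y - X**2*Z + 3*X*Y**2 + 3*X*Y*Z - 2*X*Z**2 + 2*Y**3 - Y**2*Z + 3*Y*Z**2 + 3*Z**3.


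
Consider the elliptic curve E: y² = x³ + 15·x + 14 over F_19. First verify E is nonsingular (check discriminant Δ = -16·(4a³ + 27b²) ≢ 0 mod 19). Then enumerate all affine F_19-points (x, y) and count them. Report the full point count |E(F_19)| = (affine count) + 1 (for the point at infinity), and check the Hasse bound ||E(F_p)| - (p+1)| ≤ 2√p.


Affine points = {(1, 7), (1, 12), (4, 9), (4, 10), (5, 9), (5, 10), (6, 4), (6, 15), (7, 5), (7, 14), (8, 0), (9, 2), (9, 17), (10, 9), (10, 10), (11, 3), (11, 16), (14, 2), (14, 17), (15, 2), (15, 17), (18, 6), (18, 13)}; affine count = 23; |E(F_19)| = 24.

Discriminant check: Δ ∝ 4a³ + 27b² = 4·15³ + 27·14² = 4·3375 + 27·196 ≡ 1 (mod 19). Nonzero ⇒ E is nonsingular.
For each x ∈ F_19, compute rhs = x³ + 15·x + 14 mod 19, then count y ∈ F_19 with y² ≡ rhs.
  x = 0: rhs = 14, matching y values: none (0 points).
  x = 1: rhs = 11, matching y values: 7, 12 (2 points).
  x = 2: rhs = 14, matching y values: none (0 points).
  x = 3: rhs = 10, matching y values: none (0 points).
  x = 4: rhs = 5, matching y values: 9, 10 (2 points).
  x = 5: rhs = 5, matching y values: 9, 10 (2 points).
  x = 6: rhs = 16, matching y values: 4, 15 (2 points).
  x = 7: rhs = 6, matching y values: 5, 14 (2 points).
  x = 8: rhs = 0, matching y values: 0 (1 points).
  x = 9: rhs = 4, matching y values: 2, 17 (2 points).
  x = 10: rhs = 5, matching y values: 9, 10 (2 points).
  x = 11: rhs = 9, matching y values: 3, 16 (2 points).
  x = 12: rhs = 3, matching y values: none (0 points).
  x = 13: rhs = 12, matching y values: none (0 points).
  x = 14: rhs = 4, matching y values: 2, 17 (2 points).
  x = 15: rhs = 4, matching y values: 2, 17 (2 points).
  x = 16: rhs = 18, matching y values: none (0 points).
  x = 17: rhs = 14, matching y values: none (0 points).
  x = 18: rhs = 17, matching y values: 6, 13 (2 points).
Total affine count: 23.
Full point count |E(F_19)| = 23 + 1 = 24.
Hasse bound: |24 − (19+1)| = |4| = 4 ≤ 2√19 ≈ 8.7178 ✓.


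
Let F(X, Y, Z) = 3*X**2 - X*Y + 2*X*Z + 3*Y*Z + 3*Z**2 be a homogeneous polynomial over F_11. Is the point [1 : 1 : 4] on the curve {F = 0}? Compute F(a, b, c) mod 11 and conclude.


F(1,1,4) ≡ 4 (mod 11); P is NOT on the curve.

Evaluate F(1, 1, 4) term-by-term (mod 11).
  3*X**2 ↦ 3·1·1·1 = 3
  -X*Y ↦ -1·1·1·1 = -1
  2*X*Z ↦ 2·1·1·4 = 8
  3*Y*Z ↦ 3·1·1·4 = 12
  3*Z**2 ↦ 3·1·1·16 = 48
Sum: F(1, 1, 4) = (3) + (-1) + (8) + (12) + (48) = 70.
Reducing mod 11: 70 ≡ 4 (mod 11).
Since F(a, b, c) ≡ 4 ≠ 0 (mod 11), P does NOT lie on the curve.


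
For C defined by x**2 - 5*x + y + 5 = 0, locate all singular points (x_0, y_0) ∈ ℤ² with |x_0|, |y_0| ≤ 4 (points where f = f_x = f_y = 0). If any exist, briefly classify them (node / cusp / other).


No singular points in the scanned grid; C is smooth there.

Compute partial derivatives:
  f_x = 2*x - 5.
  f_y = 1.
f_y = 1 is a nonzero constant, so f_y never vanishes: no point (x, y) can satisfy f = f_x = f_y = 0. In particular no (x, y) ∈ {−4, ..., 4}² is singular; the curve is smooth.


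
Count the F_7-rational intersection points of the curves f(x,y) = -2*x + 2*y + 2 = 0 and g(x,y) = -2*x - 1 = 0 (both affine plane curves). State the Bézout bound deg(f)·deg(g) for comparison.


Common zeros: {(3, 2)}; count = 1; Bézout bound = 1.

deg(f) = 1, deg(g) = 1, so Bézout bound = 1.
Scan x ∈ F_7. For each x, list the y ∈ F_7 with f(x, y) ≡ 0 and those with g(x, y) ≡ 0 (mod 7); the common zeros in that column are the intersection.
  x = 0: f ≡ 0 at y ∈ {6}; g ≡ 0 at y ∈ ∅; common: ∅.
  x = 1: f ≡ 0 at y ∈ {0}; g ≡ 0 at y ∈ ∅; common: ∅.
  x = 2: f ≡ 0 at y ∈ {1}; g ≡ 0 at y ∈ ∅; common: ∅.
  x = 3: f ≡ 0 at y ∈ {2}; g ≡ 0 at y ∈ {0, 1, 2, 3, 4, 5, 6}; common: {2}.
  x = 4: f ≡ 0 at y ∈ {3}; g ≡ 0 at y ∈ ∅; common: ∅.
  x = 5: f ≡ 0 at y ∈ {4}; g ≡ 0 at y ∈ ∅; common: ∅.
  x = 6: f ≡ 0 at y ∈ {5}; g ≡ 0 at y ∈ ∅; common: ∅.
Collecting: common zeros = {(3, 2)}, so the count is 1.
Comparison with the Bézout bound: 1 ≤ 1 = deg(f)·deg(g), as expected for curves with no common component (the bound is attained).


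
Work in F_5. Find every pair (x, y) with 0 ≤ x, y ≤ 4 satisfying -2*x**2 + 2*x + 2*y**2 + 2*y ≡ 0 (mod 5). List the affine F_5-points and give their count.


Affine F_5-points: {(0, 0), (0, 4), (1, 0), (1, 4), (2, 1), (2, 3), (3, 2), (4, 1), (4, 3)}; count = 9.

For each of the 25 pairs (x, y) ∈ F_5², evaluate f(x, y) mod 5. Record the zeros.
  x = 0: [0↦0, 1↦4, 2↦2, 3↦4, 4↦0]  zeros at y ∈ {0, 4}
  x = 1: [0↦0, 1↦4, 2↦2, 3↦4, 4↦0]  zeros at y ∈ {0, 4}
  x = 2: [0↦1, 1↦0, 2↦3, 3↦0, 4↦1]  zeros at y ∈ {1, 3}
  x = 3: [0↦3, 1↦2, 2↦0, 3↦2, 4↦3]  zeros at y ∈ {2}
  x = 4: [0↦1, 1↦0, 2↦3, 3↦0, 4↦1]  zeros at y ∈ {1, 3}
Collecting zeros: affine points = {(0, 0), (0, 4), (1, 0), (1, 4), (2, 1), (2, 3), (3, 2), (4, 1), (4, 3)}.
Total count |C(F_5)_aff| = 9.


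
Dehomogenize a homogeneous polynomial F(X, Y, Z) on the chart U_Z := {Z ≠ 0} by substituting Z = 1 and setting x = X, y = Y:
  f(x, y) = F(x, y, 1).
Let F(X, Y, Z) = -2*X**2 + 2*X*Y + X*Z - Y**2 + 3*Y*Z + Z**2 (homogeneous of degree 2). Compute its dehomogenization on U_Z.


f(x, y) = -2*x**2 + 2*x*y + x - y**2 + 3*y + 1

On U_Z we set Z = 1. Each monomial c·X^i·Y^j·Z^k in F becomes c·x^i·y^j·1^k = c·x^i·y^j.
Substituting Z = 1: F(X, Y, 1) = -2*x**2 + 2*x*y + x - y**2 + 3*y + 1.
Note: deg(f) ≤ deg(F) = 2; strict inequality happens when F is divisible by Z (lost terms).


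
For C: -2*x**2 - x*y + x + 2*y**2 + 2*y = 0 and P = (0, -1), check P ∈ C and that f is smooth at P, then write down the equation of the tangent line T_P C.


Tangent line at P: 2*x - 2*y - 2 = 0.

Step 1: f(0, -1) = 0, so P lies on C.
Step 2: partial derivatives
  f_x(x, y) = -4*x - y + 1, f_y(x, y) = -x + 4*y + 2.
  f_x(P) = 2, f_y(P) = -2 (gradient nonzero, so P is smooth).
Step 3: tangent line at P: 2·(x − 0) + -2·(y − -1) = 0.
Expanding: 2*x - 2*y - 2 = 0.


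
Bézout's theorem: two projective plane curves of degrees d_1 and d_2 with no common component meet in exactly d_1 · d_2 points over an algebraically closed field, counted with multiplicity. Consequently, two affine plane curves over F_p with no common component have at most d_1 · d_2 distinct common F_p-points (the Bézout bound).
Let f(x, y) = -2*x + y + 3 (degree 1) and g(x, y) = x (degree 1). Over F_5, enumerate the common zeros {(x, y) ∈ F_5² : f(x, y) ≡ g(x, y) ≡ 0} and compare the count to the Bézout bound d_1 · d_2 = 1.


Common zeros: {(0, 2)}; count = 1; Bézout bound = 1.

deg(f) = 1, deg(g) = 1, so Bézout bound = 1.
Scan x ∈ F_5. For each x, list the y ∈ F_5 with f(x, y) ≡ 0 and those with g(x, y) ≡ 0 (mod 5); the common zeros in that column are the intersection.
  x = 0: f ≡ 0 at y ∈ {2}; g ≡ 0 at y ∈ {0, 1, 2, 3, 4}; common: {2}.
  x = 1: f ≡ 0 at y ∈ {4}; g ≡ 0 at y ∈ ∅; common: ∅.
  x = 2: f ≡ 0 at y ∈ {1}; g ≡ 0 at y ∈ ∅; common: ∅.
  x = 3: f ≡ 0 at y ∈ {3}; g ≡ 0 at y ∈ ∅; common: ∅.
  x = 4: f ≡ 0 at y ∈ {0}; g ≡ 0 at y ∈ ∅; common: ∅.
Collecting: common zeros = {(0, 2)}, so the count is 1.
Comparison with the Bézout bound: 1 ≤ 1 = deg(f)·deg(g), as expected for curves with no common component (the bound is attained).


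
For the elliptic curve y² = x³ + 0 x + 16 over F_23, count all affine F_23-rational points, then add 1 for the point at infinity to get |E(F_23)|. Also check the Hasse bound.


Affine points = {(0, 4), (0, 19), (2, 1), (2, 22), (5, 7), (5, 16), (6, 5), (6, 18), (9, 3), (9, 20), (10, 2), (10, 21), (11, 6), (11, 17), (14, 0), (16, 8), (16, 15), (18, 11), (18, 12), (20, 9), (20, 14), (21, 10), (21, 13)}; affine count = 23; |E(F_23)| = 24.

Discriminant check: Δ ∝ 4a³ + 27b² = 4·0³ + 27·16² = 4·0 + 27·256 ≡ 12 (mod 23). Nonzero ⇒ E is nonsingular.
For each x ∈ F_23, compute rhs = x³ + 0·x + 16 mod 23, then count y ∈ F_23 with y² ≡ rhs.
  x = 0: rhs = 16, matching y values: 4, 19 (2 points).
  x = 1: rhs = 17, matching y values: none (0 points).
  x = 2: rhs = 1, matching y values: 1, 22 (2 points).
  x = 3: rhs = 20, matching y values: none (0 points).
  x = 4: rhs = 11, matching y values: none (0 points).
  x = 5: rhs = 3, matching y values: 7, 16 (2 points).
  x = 6: rhs = 2, matching y values: 5, 18 (2 points).
  x = 7: rhs = 14, matching y values: none (0 points).
  x = 8: rhs = 22, matching y values: none (0 points).
  x = 9: rhs = 9, matching y values: 3, 20 (2 points).
  x = 10: rhs = 4, matching y values: 2, 21 (2 points).
  x = 11: rhs = 13, matching y values: 6, 17 (2 points).
  x = 12: rhs = 19, matching y values: none (0 points).
  x = 13: rhs = 5, matching y values: none (0 points).
  x = 14: rhs = 0, matching y values: 0 (1 points).
  x = 15: rhs = 10, matching y values: none (0 points).
  x = 16: rhs = 18, matching y values: 8, 15 (2 points).
  x = 17: rhs = 7, matching y values: none (0 points).
  x = 18: rhs = 6, matching y values: 11, 12 (2 points).
  x = 19: rhs = 21, matching y values: none (0 points).
  x = 20: rhs = 12, matching y values: 9, 14 (2 points).
  x = 21: rhs = 8, matching y values: 10, 13 (2 points).
  x = 22: rhs = 15, matching y values: none (0 points).
Total affine count: 23.
Full point count |E(F_23)| = 23 + 1 = 24.
Hasse bound: |24 − (23+1)| = |0| = 0 ≤ 2√23 ≈ 9.5917 ✓.


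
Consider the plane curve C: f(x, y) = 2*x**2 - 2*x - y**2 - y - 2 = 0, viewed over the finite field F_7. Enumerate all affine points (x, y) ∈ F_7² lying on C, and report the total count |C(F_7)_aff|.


Affine F_7-points: {(0, 3), (1, 3), (2, 1), (2, 5), (6, 1), (6, 5)}; count = 6.

For each of the 49 pairs (x, y) ∈ F_7², evaluate f(x, y) mod 7. Record the zeros.
  x = 0: [0↦5, 1↦3, 2↦6, 3↦0, 4↦6, 5↦3, 6↦5]  zeros at y ∈ {3}
  x = 1: [0↦5, 1↦3, 2↦6, 3↦0, 4↦6, 5↦3, 6↦5]  zeros at y ∈ {3}
  x = 2: [0↦2, 1↦0, 2↦3, 3↦4, 4↦3, 5↦0, 6↦2]  zeros at y ∈ {1, 5}
  x = 3: [0↦3, 1↦1, 2↦4, 3↦5, 4↦4, 5↦1, 6↦3]  zeros at y ∈ ∅
  x = 4: [0↦1, 1↦6, 2↦2, 3↦3, 4↦2, 5↦6, 6↦1]  zeros at y ∈ ∅
  x = 5: [0↦3, 1↦1, 2↦4, 3↦5, 4↦4, 5↦1, 6↦3]  zeros at y ∈ ∅
  x = 6: [0↦2, 1↦0, 2↦3, 3↦4, 4↦3, 5↦0, 6↦2]  zeros at y ∈ {1, 5}
Collecting zeros: affine points = {(0, 3), (1, 3), (2, 1), (2, 5), (6, 1), (6, 5)}.
Total count |C(F_7)_aff| = 6.


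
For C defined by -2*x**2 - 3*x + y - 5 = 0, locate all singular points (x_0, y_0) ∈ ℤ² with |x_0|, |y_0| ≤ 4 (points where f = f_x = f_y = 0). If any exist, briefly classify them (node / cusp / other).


No singular points in the scanned grid; C is smooth there.

Compute partial derivatives:
  f_x = -4*x - 3.
  f_y = 1.
f_y = 1 is a nonzero constant, so f_y never vanishes: no point (x, y) can satisfy f = f_x = f_y = 0. In particular no (x, y) ∈ {−4, ..., 4}² is singular; the curve is smooth.


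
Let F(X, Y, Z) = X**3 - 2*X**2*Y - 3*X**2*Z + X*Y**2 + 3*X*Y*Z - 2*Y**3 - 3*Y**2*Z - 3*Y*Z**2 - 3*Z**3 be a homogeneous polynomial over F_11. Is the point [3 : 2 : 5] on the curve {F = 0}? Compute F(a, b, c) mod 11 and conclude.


F(3,2,5) ≡ 6 (mod 11); P is NOT on the curve.

Evaluate F(3, 2, 5) term-by-term (mod 11).
  X**3 ↦ 1·27·1·1 = 27
  -2*X**2*Y ↦ -2·9·2·1 = -36
  -3*X**2*Z ↦ -3·9·1·5 = -135
  X*Y**2 ↦ 1·3·4·1 = 12
  3*X*Y*Z ↦ 3·3·2·5 = 90
  -2*Y**3 ↦ -2·1·8·1 = -16
  -3*Y**2*Z ↦ -3·1·4·5 = -60
  -3*Y*Z**2 ↦ -3·1·2·25 = -150
  -3*Z**3 ↦ -3·1·1·125 = -375
Sum: F(3, 2, 5) = (27) + (-36) + (-135) + (12) + (90) + (-16) + (-60) + (-150) + (-375) = -643.
Reducing mod 11: -643 ≡ 6 (mod 11).
Since F(a, b, c) ≡ 6 ≠ 0 (mod 11), P does NOT lie on the curve.


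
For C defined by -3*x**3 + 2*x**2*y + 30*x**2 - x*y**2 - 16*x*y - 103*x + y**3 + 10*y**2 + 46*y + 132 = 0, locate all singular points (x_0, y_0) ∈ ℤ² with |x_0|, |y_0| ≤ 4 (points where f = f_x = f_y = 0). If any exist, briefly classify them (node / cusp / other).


Singular points: {(3, -2)}; classification: node.

Compute partial derivatives:
  f_x = -9*x**2 + 4*x*y + 60*x - y**2 - 16*y - 103.
  f_y = 2*x**2 - 2*x*y - 16*x + 3*y**2 + 20*y + 46.
Scan x_0 ∈ {−4, ..., 4}. For each x_0, f_y(x_0, y) is a polynomial in y; find its integer roots y ∈ {−4, ..., 4}, then test f_x and f at those candidates.
  x = -4: f_y(-4, y) = 3*y**2 + 28*y + 142; no integer root y with |y| ≤ 4.
  x = -3: f_y(-3, y) = 3*y**2 + 26*y + 112; no integer root y with |y| ≤ 4.
  x = -2: f_y(-2, y) = 3*y**2 + 24*y + 86; no integer root y with |y| ≤ 4.
  x = -1: f_y(-1, y) = 3*y**2 + 22*y + 64; no integer root y with |y| ≤ 4.
  x = 0: f_y(0, y) = 3*y**2 + 20*y + 46; no integer root y with |y| ≤ 4.
  x = 1: f_y(1, y) = 3*y**2 + 18*y + 32; no integer root y with |y| ≤ 4.
  x = 2: f_y(2, y) = 3*y**2 + 16*y + 22; no integer root y with |y| ≤ 4.
  x = 3: f_y(3, y) = 3*y**2 + 14*y + 16; vanishes at y ∈ {-2}. (3, -2): f_x = 0, f = 0 — SINGULAR.
  x = 4: f_y(4, y) = 3*y**2 + 12*y + 14; no integer root y with |y| ≤ 4.
Only singular point on the grid: (3, -2).
Classify: substitute x = 3 + u, y = -2 + v and expand: f = -3*u**3 + 2*u**2*v - u**2 - u*v**2 + v**3 + v**2.
No constant or linear terms (consistent with a singular point). Quadratic part: -u**2 + v**2. Cubic part: -3*u**3 + 2*u**2*v - u*v**2 + v**3.
The quadratic part v**2 - u**2 = (v − u)(v + u) splits into two distinct linear factors, so there are two distinct tangent lines y − -2 = ±(x − 3) — this is a node (ordinary double point).
Classification: node.


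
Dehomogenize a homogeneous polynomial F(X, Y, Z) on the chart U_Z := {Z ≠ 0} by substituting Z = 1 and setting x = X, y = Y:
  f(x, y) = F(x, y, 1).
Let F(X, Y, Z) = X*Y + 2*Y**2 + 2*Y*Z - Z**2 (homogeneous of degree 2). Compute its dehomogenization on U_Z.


f(x, y) = x*y + 2*y**2 + 2*y - 1

On U_Z we set Z = 1. Each monomial c·X^i·Y^j·Z^k in F becomes c·x^i·y^j·1^k = c·x^i·y^j.
Substituting Z = 1: F(X, Y, 1) = x*y + 2*y**2 + 2*y - 1.
Note: deg(f) ≤ deg(F) = 2; strict inequality happens when F is divisible by Z (lost terms).


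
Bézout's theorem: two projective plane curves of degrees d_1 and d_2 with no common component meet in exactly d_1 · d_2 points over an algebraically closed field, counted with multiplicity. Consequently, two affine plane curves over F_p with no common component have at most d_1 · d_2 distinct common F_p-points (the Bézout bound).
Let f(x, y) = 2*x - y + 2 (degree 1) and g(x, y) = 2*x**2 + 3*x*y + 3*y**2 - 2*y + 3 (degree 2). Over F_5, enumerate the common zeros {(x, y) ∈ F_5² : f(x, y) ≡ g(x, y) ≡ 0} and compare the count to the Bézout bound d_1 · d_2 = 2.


Common zeros: {(4, 0)}; count = 1; Bézout bound = 2.

deg(f) = 1, deg(g) = 2, so Bézout bound = 2.
Scan x ∈ F_5. For each x, list the y ∈ F_5 with f(x, y) ≡ 0 and those with g(x, y) ≡ 0 (mod 5); the common zeros in that column are the intersection.
  x = 0: f ≡ 0 at y ∈ {2}; g ≡ 0 at y ∈ ∅; common: ∅.
  x = 1: f ≡ 0 at y ∈ {4}; g ≡ 0 at y ∈ {0, 3}; common: ∅.
  x = 2: f ≡ 0 at y ∈ {1}; g ≡ 0 at y ∈ {3, 4}; common: ∅.
  x = 3: f ≡ 0 at y ∈ {3}; g ≡ 0 at y ∈ ∅; common: ∅.
  x = 4: f ≡ 0 at y ∈ {0}; g ≡ 0 at y ∈ {0}; common: {0}.
Collecting: common zeros = {(4, 0)}, so the count is 1.
Comparison with the Bézout bound: 1 ≤ 2 = deg(f)·deg(g), as expected for curves with no common component (the affine F_5-count falls short of the bound because intersections may lie at infinity, over extension fields, or carry multiplicity).


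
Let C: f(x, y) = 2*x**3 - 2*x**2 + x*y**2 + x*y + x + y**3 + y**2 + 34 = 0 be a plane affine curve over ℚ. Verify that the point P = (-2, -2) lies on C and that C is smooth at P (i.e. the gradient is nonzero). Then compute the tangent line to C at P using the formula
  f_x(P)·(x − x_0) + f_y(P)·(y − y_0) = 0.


Tangent line at P: 35*x + 14*y + 98 = 0.

Step 1: f(-2, -2) = 0, so P lies on C.
Step 2: partial derivatives
  f_x(x, y) = 6*x**2 - 4*x + y**2 + y + 1, f_y(x, y) = 2*x*y + x + 3*y**2 + 2*y.
  f_x(P) = 35, f_y(P) = 14 (gradient nonzero, so P is smooth).
Step 3: tangent line at P: 35·(x − -2) + 14·(y − -2) = 0.
Expanding: 35*x + 14*y + 98 = 0.


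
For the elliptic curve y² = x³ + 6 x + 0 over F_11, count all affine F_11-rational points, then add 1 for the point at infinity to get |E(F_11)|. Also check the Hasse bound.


Affine points = {(0, 0), (2, 3), (2, 8), (3, 1), (3, 10), (4, 0), (5, 1), (5, 10), (7, 0), (10, 2), (10, 9)}; affine count = 11; |E(F_11)| = 12.

Discriminant check: Δ ∝ 4a³ + 27b² = 4·6³ + 27·0² = 4·216 + 27·0 ≡ 6 (mod 11). Nonzero ⇒ E is nonsingular.
For each x ∈ F_11, compute rhs = x³ + 6·x + 0 mod 11, then count y ∈ F_11 with y² ≡ rhs.
  x = 0: rhs = 0, matching y values: 0 (1 points).
  x = 1: rhs = 7, matching y values: none (0 points).
  x = 2: rhs = 9, matching y values: 3, 8 (2 points).
  x = 3: rhs = 1, matching y values: 1, 10 (2 points).
  x = 4: rhs = 0, matching y values: 0 (1 points).
  x = 5: rhs = 1, matching y values: 1, 10 (2 points).
  x = 6: rhs = 10, matching y values: none (0 points).
  x = 7: rhs = 0, matching y values: 0 (1 points).
  x = 8: rhs = 10, matching y values: none (0 points).
  x = 9: rhs = 2, matching y values: none (0 points).
  x = 10: rhs = 4, matching y values: 2, 9 (2 points).
Total affine count: 11.
Full point count |E(F_11)| = 11 + 1 = 12.
Hasse bound: |12 − (11+1)| = |0| = 0 ≤ 2√11 ≈ 6.6332 ✓.


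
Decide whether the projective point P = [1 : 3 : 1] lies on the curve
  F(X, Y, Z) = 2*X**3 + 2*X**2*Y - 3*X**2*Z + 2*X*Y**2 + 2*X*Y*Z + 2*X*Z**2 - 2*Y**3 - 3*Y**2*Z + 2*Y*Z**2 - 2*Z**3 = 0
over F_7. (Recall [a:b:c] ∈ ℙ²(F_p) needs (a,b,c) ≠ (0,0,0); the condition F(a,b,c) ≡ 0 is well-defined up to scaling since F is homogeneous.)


F(1,3,1) ≡ 3 (mod 7); P is NOT on the curve.

Evaluate F(1, 3, 1) term-by-term (mod 7).
  2*X**3 ↦ 2·1·1·1 = 2
  2*X**2*Y ↦ 2·1·3·1 = 6
  -3*X**2*Z ↦ -3·1·1·1 = -3
  2*X*Y**2 ↦ 2·1·9·1 = 18
  2*X*Y*Z ↦ 2·1·3·1 = 6
  2*X*Z**2 ↦ 2·1·1·1 = 2
  -2*Y**3 ↦ -2·1·27·1 = -54
  -3*Y**2*Z ↦ -3·1·9·1 = -27
  2*Y*Z**2 ↦ 2·1·3·1 = 6
  -2*Z**3 ↦ -2·1·1·1 = -2
Sum: F(1, 3, 1) = (2) + (6) + (-3) + (18) + (6) + (2) + (-54) + (-27) + (6) + (-2) = -46.
Reducing mod 7: -46 ≡ 3 (mod 7).
Since F(a, b, c) ≡ 3 ≠ 0 (mod 7), P does NOT lie on the curve.


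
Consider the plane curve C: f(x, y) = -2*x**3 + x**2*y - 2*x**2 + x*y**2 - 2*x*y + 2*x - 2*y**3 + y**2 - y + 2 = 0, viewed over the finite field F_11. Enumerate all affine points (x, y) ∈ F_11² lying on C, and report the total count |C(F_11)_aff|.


Affine F_11-points: {(0, 1), (1, 0), (2, 5), (2, 8), (4, 2), (5, 4), (6, 1), (7, 10), (8, 5), (9, 2), (9, 4), (9, 10), (10, 0), (10, 1), (10, 10)}; count = 15.

For each of the 121 pairs (x, y) ∈ F_11², evaluate f(x, y) mod 11. Record the zeros.
  x = 0: [0↦2, 1↦0, 2↦10, 3↦9, 4↦7, 5↦3, 6↦7, 7↦7, 8↦2, 9↦2, 10↦6]  zeros at y ∈ {1}
  x = 1: [0↦0, 1↦9, 2↦10, 3↦2, 4↦6, 5↦10, 6↦2, 7↦3, 8↦1, 9↦6, 10↦6]  zeros at y ∈ {0}
  x = 2: [0↦4, 1↦4, 2↦9, 3↦7, 4↦8, 5↦0, 6↦4, 7↦8, 8↦0, 9↦1, 10↦10]  zeros at y ∈ {5, 8}
  x = 3: [0↦2, 1↦6, 2↦6, 3↦1, 4↦1, 5↦5, 6↦1, 7↦10, 8↦9, 9↦8, 10↦6]  zeros at y ∈ ∅
  x = 4: [0↦4, 1↦3, 2↦0, 3↦5, 4↦6, 5↦2, 6↦3, 7↦8, 8↦5, 9↦4, 10↦4]  zeros at y ∈ {2}
  x = 5: [0↦9, 1↦5, 2↦1, 3↦7, 4↦0, 5↦1, 6↦9, 7↦1, 8↦9, 9↦10, 10↦3]  zeros at y ∈ {4}
  x = 6: [0↦5, 1↦0, 2↦8, 3↦6, 4↦4, 5↦1, 6↦7, 7↦10, 8↦9, 9↦3, 10↦2]  zeros at y ∈ {1}
  x = 7: [0↦2, 1↦9, 2↦9, 3↦1, 4↦6, 5↦1, 6↦7, 7↦1, 8↦4, 9↦4, 10↦0]  zeros at y ∈ {10}
  x = 8: [0↦10, 1↦9, 2↦3, 3↦2, 4↦5, 5↦0, 6↦8, 7↦6, 8↦4, 9↦1, 10↦7]  zeros at y ∈ {5}
  x = 9: [0↦6, 1↦10, 2↦0, 3↦8, 4↦0, 5↦8, 6↦9, 7↦2, 8↦8, 9↦4, 10↦0]  zeros at y ∈ {2, 4, 10}
  x = 10: [0↦0, 1↦0, 2↦10, 3↦7, 4↦1, 5↦2, 6↦9, 7↦10, 8↦4, 9↦1, 10↦0]  zeros at y ∈ {0, 1, 10}
Collecting zeros: affine points = {(0, 1), (1, 0), (2, 5), (2, 8), (4, 2), (5, 4), (6, 1), (7, 10), (8, 5), (9, 2), (9, 4), (9, 10), (10, 0), (10, 1), (10, 10)}.
Total count |C(F_11)_aff| = 15.


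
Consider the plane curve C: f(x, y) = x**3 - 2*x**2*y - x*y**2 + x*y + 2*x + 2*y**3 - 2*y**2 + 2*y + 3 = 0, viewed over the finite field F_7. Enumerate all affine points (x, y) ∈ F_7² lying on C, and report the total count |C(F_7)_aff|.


Affine F_7-points: {(1, 6), (2, 2), (2, 3), (2, 4), (3, 6), (5, 3), (6, 0), (6, 1), (6, 3)}; count = 9.

For each of the 49 pairs (x, y) ∈ F_7², evaluate f(x, y) mod 7. Record the zeros.
  x = 0: [0↦3, 1↦5, 2↦1, 3↦3, 4↦2, 5↦3, 6↦4]  zeros at y ∈ ∅
  x = 1: [0↦6, 1↦6, 2↦5, 3↦1, 4↦6, 5↦4, 6↦0]  zeros at y ∈ {6}
  x = 2: [0↦1, 1↦2, 2↦0, 3↦0, 4↦0, 5↦5, 6↦6]  zeros at y ∈ {2, 3, 4}
  x = 3: [0↦1, 1↦6, 2↦6, 3↦6, 4↦4, 5↦5, 6↦0]  zeros at y ∈ {6}
  x = 4: [0↦5, 1↦3, 2↦1, 3↦4, 4↦3, 5↦3, 6↦2]  zeros at y ∈ ∅
  x = 5: [0↦5, 1↦6, 2↦5, 3↦0, 4↦3, 5↦5, 6↦4]  zeros at y ∈ {3}
  x = 6: [0↦0, 1↦0, 2↦3, 3↦0, 4↦3, 5↦3, 6↦5]  zeros at y ∈ {0, 1, 3}
Collecting zeros: affine points = {(1, 6), (2, 2), (2, 3), (2, 4), (3, 6), (5, 3), (6, 0), (6, 1), (6, 3)}.
Total count |C(F_7)_aff| = 9.


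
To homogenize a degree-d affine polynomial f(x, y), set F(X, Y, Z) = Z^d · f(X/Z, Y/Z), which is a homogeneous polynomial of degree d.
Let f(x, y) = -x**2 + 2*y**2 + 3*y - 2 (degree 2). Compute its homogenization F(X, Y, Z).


F(X, Y, Z) = -X**2 + 2*Y**2 + 3*Y*Z - 2*Z**2

deg(f) = 2.
Substitute x = X/Z, y = Y/Z into f, then multiply by Z^2.
  monomial -1·x^2·y^0 ↦ -1·X^2·Y^0·Z^0.
  monomial 2·x^0·y^2 ↦ 2·X^0·Y^2·Z^0.
  monomial 3·x^0·y^1 ↦ 3·X^0·Y^1·Z^1.
  monomial -2·x^0·y^0 ↦ -2·X^0·Y^0·Z^2.
Collecting: F(X, Y, Z) = -X**2 + 2*Y**2 + 3*Y*Z - 2*Z**2.


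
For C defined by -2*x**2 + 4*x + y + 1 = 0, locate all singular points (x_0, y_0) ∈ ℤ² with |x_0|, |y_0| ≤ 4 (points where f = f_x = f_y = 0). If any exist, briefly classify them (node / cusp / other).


No singular points in the scanned grid; C is smooth there.

Compute partial derivatives:
  f_x = 4 - 4*x.
  f_y = 1.
f_y = 1 is a nonzero constant, so f_y never vanishes: no point (x, y) can satisfy f = f_x = f_y = 0. In particular no (x, y) ∈ {−4, ..., 4}² is singular; the curve is smooth.


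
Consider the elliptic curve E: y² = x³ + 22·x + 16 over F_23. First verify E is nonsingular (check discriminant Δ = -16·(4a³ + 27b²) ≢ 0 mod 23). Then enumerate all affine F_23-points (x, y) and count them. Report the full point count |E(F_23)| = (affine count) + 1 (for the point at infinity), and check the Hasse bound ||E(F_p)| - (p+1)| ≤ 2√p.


Affine points = {(0, 4), (0, 19), (1, 4), (1, 19), (9, 0), (11, 5), (11, 18), (14, 3), (14, 20), (15, 8), (15, 15), (16, 5), (16, 18), (17, 6), (17, 17), (19, 5), (19, 18), (22, 4), (22, 19)}; affine count = 19; |E(F_23)| = 20.

Discriminant check: Δ ∝ 4a³ + 27b² = 4·22³ + 27·16² = 4·10648 + 27·256 ≡ 8 (mod 23). Nonzero ⇒ E is nonsingular.
For each x ∈ F_23, compute rhs = x³ + 22·x + 16 mod 23, then count y ∈ F_23 with y² ≡ rhs.
  x = 0: rhs = 16, matching y values: 4, 19 (2 points).
  x = 1: rhs = 16, matching y values: 4, 19 (2 points).
  x = 2: rhs = 22, matching y values: none (0 points).
  x = 3: rhs = 17, matching y values: none (0 points).
  x = 4: rhs = 7, matching y values: none (0 points).
  x = 5: rhs = 21, matching y values: none (0 points).
  x = 6: rhs = 19, matching y values: none (0 points).
  x = 7: rhs = 7, matching y values: none (0 points).
  x = 8: rhs = 14, matching y values: none (0 points).
  x = 9: rhs = 0, matching y values: 0 (1 points).
  x = 10: rhs = 17, matching y values: none (0 points).
  x = 11: rhs = 2, matching y values: 5, 18 (2 points).
  x = 12: rhs = 7, matching y values: none (0 points).
  x = 13: rhs = 15, matching y values: none (0 points).
  x = 14: rhs = 9, matching y values: 3, 20 (2 points).
  x = 15: rhs = 18, matching y values: 8, 15 (2 points).
  x = 16: rhs = 2, matching y values: 5, 18 (2 points).
  x = 17: rhs = 13, matching y values: 6, 17 (2 points).
  x = 18: rhs = 11, matching y values: none (0 points).
  x = 19: rhs = 2, matching y values: 5, 18 (2 points).
  x = 20: rhs = 15, matching y values: none (0 points).
  x = 21: rhs = 10, matching y values: none (0 points).
  x = 22: rhs = 16, matching y values: 4, 19 (2 points).
Total affine count: 19.
Full point count |E(F_23)| = 19 + 1 = 20.
Hasse bound: |20 − (23+1)| = |-4| = 4 ≤ 2√23 ≈ 9.5917 ✓.


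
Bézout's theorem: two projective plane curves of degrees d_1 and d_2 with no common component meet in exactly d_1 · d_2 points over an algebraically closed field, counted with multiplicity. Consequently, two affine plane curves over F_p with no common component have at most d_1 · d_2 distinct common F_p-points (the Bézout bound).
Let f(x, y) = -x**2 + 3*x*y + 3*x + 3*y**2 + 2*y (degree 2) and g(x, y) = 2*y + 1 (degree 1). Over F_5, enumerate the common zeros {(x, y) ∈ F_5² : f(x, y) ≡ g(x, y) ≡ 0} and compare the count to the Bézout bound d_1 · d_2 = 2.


Common zeros: {(2, 2)}; count = 1; Bézout bound = 2.

deg(f) = 2, deg(g) = 1, so Bézout bound = 2.
Scan x ∈ F_5. For each x, list the y ∈ F_5 with f(x, y) ≡ 0 and those with g(x, y) ≡ 0 (mod 5); the common zeros in that column are the intersection.
  x = 0: f ≡ 0 at y ∈ {0, 1}; g ≡ 0 at y ∈ {2}; common: ∅.
  x = 1: f ≡ 0 at y ∈ {1, 4}; g ≡ 0 at y ∈ {2}; common: ∅.
  x = 2: f ≡ 0 at y ∈ {2}; g ≡ 0 at y ∈ {2}; common: {2}.
  x = 3: f ≡ 0 at y ∈ {0, 3}; g ≡ 0 at y ∈ {2}; common: ∅.
  x = 4: f ≡ 0 at y ∈ {3, 4}; g ≡ 0 at y ∈ {2}; common: ∅.
Collecting: common zeros = {(2, 2)}, so the count is 1.
Comparison with the Bézout bound: 1 ≤ 2 = deg(f)·deg(g), as expected for curves with no common component (the affine F_5-count falls short of the bound because intersections may lie at infinity, over extension fields, or carry multiplicity).
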